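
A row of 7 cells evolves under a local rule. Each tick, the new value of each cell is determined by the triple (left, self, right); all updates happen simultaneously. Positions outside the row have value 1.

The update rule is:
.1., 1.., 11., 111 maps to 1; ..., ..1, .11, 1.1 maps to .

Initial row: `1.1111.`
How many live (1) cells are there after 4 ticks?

1..111.
11..11.
111..1.
1111.1.
count of 1: 5

5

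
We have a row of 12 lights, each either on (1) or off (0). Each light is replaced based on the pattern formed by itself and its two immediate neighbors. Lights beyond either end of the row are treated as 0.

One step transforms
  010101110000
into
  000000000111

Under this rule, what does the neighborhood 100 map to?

At position 8 the neighborhood is 100; the next row has 0 there.

0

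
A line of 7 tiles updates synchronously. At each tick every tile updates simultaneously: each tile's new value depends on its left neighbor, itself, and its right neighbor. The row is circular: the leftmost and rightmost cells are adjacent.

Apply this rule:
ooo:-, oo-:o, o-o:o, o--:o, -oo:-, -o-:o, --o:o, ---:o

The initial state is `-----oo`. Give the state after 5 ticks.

ooo-ooo

ooooo-o
----oo-
oooo-oo
---oo--
ooo-ooo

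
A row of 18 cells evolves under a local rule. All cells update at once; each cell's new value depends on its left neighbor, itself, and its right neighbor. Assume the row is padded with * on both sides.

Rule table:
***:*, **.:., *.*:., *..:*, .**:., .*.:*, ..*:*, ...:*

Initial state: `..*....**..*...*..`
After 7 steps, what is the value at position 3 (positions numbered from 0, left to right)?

step 1: *******..*********
step 2: ******.**.********
step 3: *****......*******
step 4: ****.******.******
step 5: ***...****...*****
step 6: **.***.**.***.****
step 7: *...*......*...***
position 3 holds .

.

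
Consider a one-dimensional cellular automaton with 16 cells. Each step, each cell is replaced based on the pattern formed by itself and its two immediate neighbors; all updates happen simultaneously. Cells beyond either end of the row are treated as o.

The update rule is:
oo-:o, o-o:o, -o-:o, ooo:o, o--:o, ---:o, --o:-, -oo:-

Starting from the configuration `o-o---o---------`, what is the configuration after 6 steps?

oooooooooo-ooooo

ooooo-ooooooooo-
oooooo-ooooooooo
ooooooo-oooooooo
oooooooo-ooooooo
ooooooooo-oooooo
oooooooooo-ooooo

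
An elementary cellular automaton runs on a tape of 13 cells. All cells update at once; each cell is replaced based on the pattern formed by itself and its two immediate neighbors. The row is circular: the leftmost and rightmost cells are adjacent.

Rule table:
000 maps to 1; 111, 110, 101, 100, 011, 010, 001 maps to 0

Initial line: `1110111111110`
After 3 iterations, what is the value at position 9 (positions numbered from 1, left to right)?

0000000000000
1111111111111
0000000000000
position 9 holds 0

0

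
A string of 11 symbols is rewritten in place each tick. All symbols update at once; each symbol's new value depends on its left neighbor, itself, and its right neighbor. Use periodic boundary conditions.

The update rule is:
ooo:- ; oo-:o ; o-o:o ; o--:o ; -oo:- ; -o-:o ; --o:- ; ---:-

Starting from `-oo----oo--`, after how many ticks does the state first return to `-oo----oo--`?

--oo----oo-
---oo----oo
o---oo----o
oo---oo----
-oo---oo---
--oo---oo--
---oo---oo-
----oo---oo
o----oo---o
oo----oo---
-oo----oo--

11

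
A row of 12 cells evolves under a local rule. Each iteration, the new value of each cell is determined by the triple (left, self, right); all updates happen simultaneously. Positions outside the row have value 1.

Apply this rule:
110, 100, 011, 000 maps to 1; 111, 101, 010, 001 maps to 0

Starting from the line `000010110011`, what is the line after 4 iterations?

iteration 1: 111000111010
iteration 2: 001110101000
iteration 3: 101010000110
iteration 4: 100001110110

100001110110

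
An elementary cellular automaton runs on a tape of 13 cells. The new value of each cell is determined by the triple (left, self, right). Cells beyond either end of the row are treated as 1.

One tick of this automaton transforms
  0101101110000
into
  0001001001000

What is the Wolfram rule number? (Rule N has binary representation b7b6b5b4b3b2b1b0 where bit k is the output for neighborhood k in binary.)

position 7: 111 → 0  (bit 7 = 0)
position 4: 110 → 0  (bit 6 = 0)
position 0: 101 → 0  (bit 5 = 0)
position 9: 100 → 1  (bit 4 = 1)
position 3: 011 → 1  (bit 3 = 1)
position 1: 010 → 0  (bit 2 = 0)
position 12: 001 → 0  (bit 1 = 0)
position 10: 000 → 0  (bit 0 = 0)
bits b7..b0 = 00011000 = 24

24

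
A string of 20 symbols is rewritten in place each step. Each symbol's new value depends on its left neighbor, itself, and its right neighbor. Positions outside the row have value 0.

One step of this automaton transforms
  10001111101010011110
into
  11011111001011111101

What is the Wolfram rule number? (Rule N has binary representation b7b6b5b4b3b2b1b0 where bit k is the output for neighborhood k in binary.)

position 5: 111 → 1  (bit 7 = 1)
position 8: 110 → 0  (bit 6 = 0)
position 9: 101 → 0  (bit 5 = 0)
position 1: 100 → 1  (bit 4 = 1)
position 4: 011 → 1  (bit 3 = 1)
position 0: 010 → 1  (bit 2 = 1)
position 3: 001 → 1  (bit 1 = 1)
position 2: 000 → 0  (bit 0 = 0)
bits b7..b0 = 10011110 = 158

158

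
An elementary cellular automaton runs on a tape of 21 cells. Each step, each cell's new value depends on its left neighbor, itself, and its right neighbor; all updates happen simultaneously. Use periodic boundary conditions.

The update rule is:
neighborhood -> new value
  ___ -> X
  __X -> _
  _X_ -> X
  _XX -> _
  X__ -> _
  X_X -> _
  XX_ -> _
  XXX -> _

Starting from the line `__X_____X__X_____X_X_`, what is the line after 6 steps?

X_X_____X__X_____X_X_

step 1: X_X_XXX_X__X_XXX_X_X_
step 2: X_X_____X__X_____X_X_
step 3: X_X_XXX_X__X_XXX_X_X_  (repeats step 1; period 2)
step 6: X_X_____X__X_____X_X_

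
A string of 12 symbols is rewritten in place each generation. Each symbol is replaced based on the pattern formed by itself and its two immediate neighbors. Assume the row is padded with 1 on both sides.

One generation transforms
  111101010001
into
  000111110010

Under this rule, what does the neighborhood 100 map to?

At position 8 the neighborhood is 100; the next row has 0 there.

0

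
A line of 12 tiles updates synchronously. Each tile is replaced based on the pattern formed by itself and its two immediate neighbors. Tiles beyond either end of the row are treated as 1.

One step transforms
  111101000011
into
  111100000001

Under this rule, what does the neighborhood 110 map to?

1

At position 3 the neighborhood is 110; the next row has 1 there.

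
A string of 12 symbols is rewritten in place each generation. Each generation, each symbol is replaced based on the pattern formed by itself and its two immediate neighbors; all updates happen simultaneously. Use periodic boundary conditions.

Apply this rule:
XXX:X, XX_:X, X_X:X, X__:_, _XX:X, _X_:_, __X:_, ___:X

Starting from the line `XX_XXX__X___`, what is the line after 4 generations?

XXXXXX____X_
XXXXXX_XX__X
XXXXXXXXX__X
XXXXXXXXX__X

XXXXXXXXX__X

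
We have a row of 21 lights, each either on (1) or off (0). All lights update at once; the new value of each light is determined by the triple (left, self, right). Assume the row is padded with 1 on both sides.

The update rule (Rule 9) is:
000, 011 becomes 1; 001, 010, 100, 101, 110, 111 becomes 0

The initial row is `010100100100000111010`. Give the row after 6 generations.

000001111111110100010

000000000001110100000
011111111101000001110
010000000000011101000
000111111111010000010
010100000000000111000
000001111111110100010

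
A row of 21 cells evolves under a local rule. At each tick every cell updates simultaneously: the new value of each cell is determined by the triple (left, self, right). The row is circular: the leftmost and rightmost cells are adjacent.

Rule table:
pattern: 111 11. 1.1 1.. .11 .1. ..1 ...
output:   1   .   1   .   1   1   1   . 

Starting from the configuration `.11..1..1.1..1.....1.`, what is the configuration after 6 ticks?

1.1111.11....11.11..1

11..11.1111.11....11.
1..11.1111.11....11.1
..11.1111.11....11.11
.11.1111.11....11.11.
11.1111.11....11.11..
1.1111.11....11.11..1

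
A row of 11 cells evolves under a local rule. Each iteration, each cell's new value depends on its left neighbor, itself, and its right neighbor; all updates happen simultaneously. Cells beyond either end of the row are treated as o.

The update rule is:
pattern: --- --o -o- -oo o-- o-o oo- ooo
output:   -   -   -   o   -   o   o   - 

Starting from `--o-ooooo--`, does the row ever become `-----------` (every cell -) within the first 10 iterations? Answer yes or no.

---oo---o--
---oo------
---oo------  (fixed point — unchanged through iteration 10)
iteration 10 is ---oo------, still not uniform -

no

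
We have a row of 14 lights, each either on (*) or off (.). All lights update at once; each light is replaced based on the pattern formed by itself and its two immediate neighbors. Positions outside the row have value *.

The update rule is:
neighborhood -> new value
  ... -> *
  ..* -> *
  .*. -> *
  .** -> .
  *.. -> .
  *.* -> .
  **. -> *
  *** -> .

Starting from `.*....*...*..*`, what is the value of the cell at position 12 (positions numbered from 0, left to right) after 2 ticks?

*

tick 1: .*.****.***.*.
tick 2: .*....*...*.*.
position 12 holds *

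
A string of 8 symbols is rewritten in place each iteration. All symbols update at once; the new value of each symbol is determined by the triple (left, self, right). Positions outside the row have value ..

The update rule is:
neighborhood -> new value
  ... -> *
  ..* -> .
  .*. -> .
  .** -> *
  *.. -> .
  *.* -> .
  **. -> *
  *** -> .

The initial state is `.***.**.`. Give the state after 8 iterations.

.....**.

iteration 1: .*.*.**.
iteration 2: .....**.
iteration 3: ****.**.
iteration 4: *..*.**.
iteration 5: .....**.  (repeats iteration 2; period 3)
iteration 8: .....**.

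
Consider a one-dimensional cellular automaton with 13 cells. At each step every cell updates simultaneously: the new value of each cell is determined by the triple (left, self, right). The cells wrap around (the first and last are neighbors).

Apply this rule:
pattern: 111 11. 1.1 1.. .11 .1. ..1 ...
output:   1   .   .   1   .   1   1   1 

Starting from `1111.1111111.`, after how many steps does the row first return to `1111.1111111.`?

step 1: .11...11111..
step 2: 1..111.111.11
step 3: .11.1...1...1
step 4: ....111111111
step 5: 1111.1111111.

5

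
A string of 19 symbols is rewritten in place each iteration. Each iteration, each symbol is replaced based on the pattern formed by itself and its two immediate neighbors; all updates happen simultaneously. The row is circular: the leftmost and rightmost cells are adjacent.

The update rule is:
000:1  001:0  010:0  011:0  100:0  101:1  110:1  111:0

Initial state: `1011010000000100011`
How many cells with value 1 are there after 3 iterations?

1101100111110001000
0110100000010100010
0011001111001001000
count of 1: 8

8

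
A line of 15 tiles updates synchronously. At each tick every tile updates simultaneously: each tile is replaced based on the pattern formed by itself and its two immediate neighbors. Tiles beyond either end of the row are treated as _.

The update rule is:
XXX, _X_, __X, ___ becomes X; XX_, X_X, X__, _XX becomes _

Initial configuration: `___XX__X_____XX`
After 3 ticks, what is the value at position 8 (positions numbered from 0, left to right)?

X

tick 1: XXX___XX_XXXX__
tick 2: _X__XX____XX__X
tick 3: XX_X___XXX___XX
position 8 holds X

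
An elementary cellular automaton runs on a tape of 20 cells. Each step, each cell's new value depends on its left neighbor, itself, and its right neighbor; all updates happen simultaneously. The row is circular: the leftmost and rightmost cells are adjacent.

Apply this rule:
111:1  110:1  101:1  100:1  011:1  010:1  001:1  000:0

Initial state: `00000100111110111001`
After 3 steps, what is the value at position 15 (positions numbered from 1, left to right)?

10001111111111111111
11011111111111111111
11111111111111111111
position 15 holds 1

1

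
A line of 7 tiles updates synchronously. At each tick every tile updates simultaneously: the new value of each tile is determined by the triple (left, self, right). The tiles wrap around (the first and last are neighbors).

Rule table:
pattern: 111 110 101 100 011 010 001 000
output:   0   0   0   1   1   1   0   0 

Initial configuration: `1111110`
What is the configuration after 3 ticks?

1010000

1000000
1100000
1010000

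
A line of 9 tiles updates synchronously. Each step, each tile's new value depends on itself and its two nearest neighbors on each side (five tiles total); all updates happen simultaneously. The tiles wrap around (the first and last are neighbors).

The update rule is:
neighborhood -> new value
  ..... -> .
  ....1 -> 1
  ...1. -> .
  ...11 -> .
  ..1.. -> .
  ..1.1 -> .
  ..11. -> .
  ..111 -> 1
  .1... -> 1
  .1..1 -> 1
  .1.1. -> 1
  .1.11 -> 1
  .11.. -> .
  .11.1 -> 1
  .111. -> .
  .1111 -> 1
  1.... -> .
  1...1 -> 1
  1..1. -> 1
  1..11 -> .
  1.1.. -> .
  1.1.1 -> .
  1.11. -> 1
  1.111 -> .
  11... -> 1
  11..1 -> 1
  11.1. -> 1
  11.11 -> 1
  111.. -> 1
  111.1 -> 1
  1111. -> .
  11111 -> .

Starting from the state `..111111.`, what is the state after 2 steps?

111.11.1.

1.11...11
111.11.1.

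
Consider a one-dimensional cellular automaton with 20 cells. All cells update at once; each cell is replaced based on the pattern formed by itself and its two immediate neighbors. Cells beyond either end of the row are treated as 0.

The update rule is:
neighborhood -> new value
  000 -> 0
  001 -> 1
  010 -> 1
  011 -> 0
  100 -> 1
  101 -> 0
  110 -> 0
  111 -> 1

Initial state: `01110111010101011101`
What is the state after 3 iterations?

10000011100100111110

10100010010101001001
10110111110101111111
10000011100100111110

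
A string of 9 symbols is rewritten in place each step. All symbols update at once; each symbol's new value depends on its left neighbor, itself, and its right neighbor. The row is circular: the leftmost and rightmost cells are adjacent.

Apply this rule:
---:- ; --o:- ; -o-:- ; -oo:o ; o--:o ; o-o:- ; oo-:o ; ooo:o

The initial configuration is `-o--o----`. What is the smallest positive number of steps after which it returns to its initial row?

--o--o---
---o--o--
----o--o-
-----o--o
o-----o--
-o-----o-
--o-----o
o--o-----
-o--o----

9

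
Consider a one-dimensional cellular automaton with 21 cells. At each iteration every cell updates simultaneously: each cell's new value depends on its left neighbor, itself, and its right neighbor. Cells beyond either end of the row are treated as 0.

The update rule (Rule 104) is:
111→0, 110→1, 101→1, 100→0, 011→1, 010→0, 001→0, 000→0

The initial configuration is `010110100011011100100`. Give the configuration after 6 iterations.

iteration 1: 001111000011110100000
iteration 2: 001001000010011000000
iteration 3: 000000000000011000000
iteration 4: 000000000000011000000  (fixed point — unchanged through iteration 6)

000000000000011000000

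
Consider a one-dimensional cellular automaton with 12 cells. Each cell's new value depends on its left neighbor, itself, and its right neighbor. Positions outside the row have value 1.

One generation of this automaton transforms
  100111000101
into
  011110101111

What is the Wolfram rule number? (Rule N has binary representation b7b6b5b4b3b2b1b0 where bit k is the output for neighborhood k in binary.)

190

position 4: 111 → 1  (bit 7 = 1)
position 0: 110 → 0  (bit 6 = 0)
position 10: 101 → 1  (bit 5 = 1)
position 1: 100 → 1  (bit 4 = 1)
position 3: 011 → 1  (bit 3 = 1)
position 9: 010 → 1  (bit 2 = 1)
position 2: 001 → 1  (bit 1 = 1)
position 7: 000 → 0  (bit 0 = 0)
bits b7..b0 = 10111110 = 190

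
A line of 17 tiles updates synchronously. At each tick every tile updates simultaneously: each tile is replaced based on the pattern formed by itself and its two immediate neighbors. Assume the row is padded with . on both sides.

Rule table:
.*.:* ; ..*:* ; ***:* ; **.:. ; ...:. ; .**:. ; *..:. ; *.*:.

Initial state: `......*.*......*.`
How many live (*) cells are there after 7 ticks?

5

.....**.*.....**.
....*...*....*...
...**..**...**...
..*...*....*.....
.**..**...**.....
*...*....*.......
*..**...**.......
count of *: 5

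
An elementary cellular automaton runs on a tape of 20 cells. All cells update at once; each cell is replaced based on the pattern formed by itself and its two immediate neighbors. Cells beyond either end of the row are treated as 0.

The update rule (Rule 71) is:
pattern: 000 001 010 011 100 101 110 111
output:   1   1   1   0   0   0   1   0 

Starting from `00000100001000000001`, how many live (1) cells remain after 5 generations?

11111101111011111111
00000100001000000001  (repeats generation 0; period 2)
generation 5: 11111101111011111111
count of 1: 18

18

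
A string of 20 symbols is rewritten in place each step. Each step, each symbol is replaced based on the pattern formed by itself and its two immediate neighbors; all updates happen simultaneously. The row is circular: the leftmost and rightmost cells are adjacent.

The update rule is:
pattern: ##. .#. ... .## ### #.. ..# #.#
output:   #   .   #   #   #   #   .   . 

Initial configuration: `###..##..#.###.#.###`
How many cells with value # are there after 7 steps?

####.###...###...###
####.#####.#####.###
####.#####.#####.###  (fixed point — unchanged through step 7)
count of #: 17

17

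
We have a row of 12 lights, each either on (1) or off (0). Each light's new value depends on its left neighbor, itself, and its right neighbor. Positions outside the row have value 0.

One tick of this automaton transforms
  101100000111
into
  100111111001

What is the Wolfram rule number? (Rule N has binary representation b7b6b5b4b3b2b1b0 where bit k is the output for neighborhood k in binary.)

87

position 10: 111 → 0  (bit 7 = 0)
position 3: 110 → 1  (bit 6 = 1)
position 1: 101 → 0  (bit 5 = 0)
position 4: 100 → 1  (bit 4 = 1)
position 2: 011 → 0  (bit 3 = 0)
position 0: 010 → 1  (bit 2 = 1)
position 8: 001 → 1  (bit 1 = 1)
position 5: 000 → 1  (bit 0 = 1)
bits b7..b0 = 01010111 = 87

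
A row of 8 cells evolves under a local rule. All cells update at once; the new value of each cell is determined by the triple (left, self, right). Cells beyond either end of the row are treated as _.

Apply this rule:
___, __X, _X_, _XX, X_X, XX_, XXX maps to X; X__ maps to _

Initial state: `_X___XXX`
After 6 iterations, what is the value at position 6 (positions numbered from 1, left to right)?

X

XX_XXXXX
XXXXXXXX
XXXXXXXX  (fixed point — unchanged through iteration 6)
position 6 holds X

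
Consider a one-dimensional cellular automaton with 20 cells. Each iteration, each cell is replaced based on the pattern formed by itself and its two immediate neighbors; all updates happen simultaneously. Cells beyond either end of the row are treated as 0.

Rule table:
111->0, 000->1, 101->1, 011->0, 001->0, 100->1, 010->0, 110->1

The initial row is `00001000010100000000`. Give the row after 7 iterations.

11100111001011111111
00110001100100000001
10011100110011111100
01000110011000000111
00110011001111110001
10011001100000011100
01001100111111000111

01001100111111000111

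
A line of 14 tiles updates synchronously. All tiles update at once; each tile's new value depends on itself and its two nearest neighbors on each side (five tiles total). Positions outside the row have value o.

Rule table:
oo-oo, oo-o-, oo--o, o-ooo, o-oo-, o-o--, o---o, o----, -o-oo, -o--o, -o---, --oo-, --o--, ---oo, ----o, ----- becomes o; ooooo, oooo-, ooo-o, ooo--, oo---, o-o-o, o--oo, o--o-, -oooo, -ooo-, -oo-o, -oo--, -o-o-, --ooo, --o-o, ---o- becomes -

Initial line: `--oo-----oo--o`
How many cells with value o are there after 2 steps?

o-o--ooooo-o--
-ooo------ooo-
count of o: 6

6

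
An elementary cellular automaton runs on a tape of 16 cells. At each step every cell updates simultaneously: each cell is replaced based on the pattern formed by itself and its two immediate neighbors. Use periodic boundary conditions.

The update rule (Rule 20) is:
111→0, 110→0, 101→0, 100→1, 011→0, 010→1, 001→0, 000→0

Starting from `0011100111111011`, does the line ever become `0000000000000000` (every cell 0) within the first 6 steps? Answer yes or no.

no

step 1: 1000010000000000
step 2: 1100011000000000
step 3: 0010000100000000
step 4: 0011000110000000
step 5: 0000100001000000
step 6: 0000110001100000
step 6 is 0000110001100000, still not uniform 0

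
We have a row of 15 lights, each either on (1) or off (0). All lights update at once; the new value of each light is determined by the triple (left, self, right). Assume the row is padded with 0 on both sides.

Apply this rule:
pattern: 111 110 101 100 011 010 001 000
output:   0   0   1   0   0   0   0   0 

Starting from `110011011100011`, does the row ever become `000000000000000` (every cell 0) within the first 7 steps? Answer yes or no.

yes

000000100000000
000000000000000
all cells are 0 at step 2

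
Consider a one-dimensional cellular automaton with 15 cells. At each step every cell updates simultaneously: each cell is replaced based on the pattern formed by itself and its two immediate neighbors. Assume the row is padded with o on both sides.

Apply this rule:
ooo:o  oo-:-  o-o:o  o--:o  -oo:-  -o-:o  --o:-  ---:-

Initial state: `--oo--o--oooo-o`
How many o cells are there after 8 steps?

o---o-oo--oo-o-
-o--oo--o---ooo
ooo---o-oo---oo
oo-o--oo--o---o
o-ooo---o-oo---
-o-o-o--oo--o--
ooooooo---o-oo-
oooooo-o--oo--o
count of o: 10

10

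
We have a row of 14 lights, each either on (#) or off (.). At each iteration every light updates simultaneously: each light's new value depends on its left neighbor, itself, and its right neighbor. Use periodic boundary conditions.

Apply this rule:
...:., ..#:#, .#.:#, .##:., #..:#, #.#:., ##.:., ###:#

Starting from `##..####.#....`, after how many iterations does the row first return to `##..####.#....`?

14

iteration 1: ..##.##..##..#
iteration 2: ##.....##..###
iteration 3: #.#...#..##.##
iteration 4: ..##.####....#
iteration 5: ##....##.#..##
iteration 6: #.#..#...###.#
iteration 7: ..#####.#.#...
iteration 8: .#.###..#.##..
iteration 9: ##..#.###...#.
iteration 10: ..###..#.#.##.
iteration 11: .#.#.###.#...#
iteration 12: .#.#..#..##.##
iteration 13: .#.######.....
iteration 14: ##..####.#....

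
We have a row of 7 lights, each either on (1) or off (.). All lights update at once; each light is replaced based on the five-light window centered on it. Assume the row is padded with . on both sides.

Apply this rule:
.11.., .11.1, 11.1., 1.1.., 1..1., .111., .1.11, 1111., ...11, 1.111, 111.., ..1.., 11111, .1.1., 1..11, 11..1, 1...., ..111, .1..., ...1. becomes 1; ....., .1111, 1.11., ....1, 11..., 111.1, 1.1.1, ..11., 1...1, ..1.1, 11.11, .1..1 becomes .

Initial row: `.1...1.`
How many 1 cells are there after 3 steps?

111.111
11..111
.111111
count of 1: 6

6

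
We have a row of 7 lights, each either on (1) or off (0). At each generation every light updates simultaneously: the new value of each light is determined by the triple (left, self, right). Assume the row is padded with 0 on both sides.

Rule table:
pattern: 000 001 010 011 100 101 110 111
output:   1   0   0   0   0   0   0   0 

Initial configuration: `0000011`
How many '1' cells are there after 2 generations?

2

1111000
0000011
count of 1: 2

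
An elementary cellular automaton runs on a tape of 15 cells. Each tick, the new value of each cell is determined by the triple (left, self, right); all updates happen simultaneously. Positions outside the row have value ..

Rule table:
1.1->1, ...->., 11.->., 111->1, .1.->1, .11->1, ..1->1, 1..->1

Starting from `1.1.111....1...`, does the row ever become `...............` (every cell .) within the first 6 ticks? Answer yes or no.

111111.1..111..
11111.111111.1.
1111.111111.111
111.111111.111.
11.111111.111.1
1.111111.111.11
tick 6 is 1.111111.111.11, still not uniform .

no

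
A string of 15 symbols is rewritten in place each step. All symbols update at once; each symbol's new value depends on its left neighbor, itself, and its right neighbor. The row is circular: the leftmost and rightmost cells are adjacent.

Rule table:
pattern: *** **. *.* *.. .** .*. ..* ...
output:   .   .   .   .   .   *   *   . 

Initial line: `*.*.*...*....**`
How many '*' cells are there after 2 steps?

..*.*..**...*..
.**.*.*....**..
count of *: 6

6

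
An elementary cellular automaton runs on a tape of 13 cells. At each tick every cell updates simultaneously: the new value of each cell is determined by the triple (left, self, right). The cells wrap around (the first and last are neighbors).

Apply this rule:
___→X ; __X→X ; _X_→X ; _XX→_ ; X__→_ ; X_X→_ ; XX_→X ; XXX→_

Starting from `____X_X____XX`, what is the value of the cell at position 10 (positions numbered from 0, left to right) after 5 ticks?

X

_XXXX_X_XXX_X
____X_X___X_X
_XXXX_X_XXX_X  (repeats tick 1; period 2)
tick 5: _XXXX_X_XXX_X
position 10 holds X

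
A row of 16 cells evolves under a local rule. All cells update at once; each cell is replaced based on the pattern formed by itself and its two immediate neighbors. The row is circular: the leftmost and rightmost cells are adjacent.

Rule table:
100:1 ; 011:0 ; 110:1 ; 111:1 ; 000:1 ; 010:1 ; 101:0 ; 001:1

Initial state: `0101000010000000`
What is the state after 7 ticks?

1101111111111111
1100111111111111
1111011111111111
1111001111111111
1111110111111111
1111110011111111
1111111101111111

1111111101111111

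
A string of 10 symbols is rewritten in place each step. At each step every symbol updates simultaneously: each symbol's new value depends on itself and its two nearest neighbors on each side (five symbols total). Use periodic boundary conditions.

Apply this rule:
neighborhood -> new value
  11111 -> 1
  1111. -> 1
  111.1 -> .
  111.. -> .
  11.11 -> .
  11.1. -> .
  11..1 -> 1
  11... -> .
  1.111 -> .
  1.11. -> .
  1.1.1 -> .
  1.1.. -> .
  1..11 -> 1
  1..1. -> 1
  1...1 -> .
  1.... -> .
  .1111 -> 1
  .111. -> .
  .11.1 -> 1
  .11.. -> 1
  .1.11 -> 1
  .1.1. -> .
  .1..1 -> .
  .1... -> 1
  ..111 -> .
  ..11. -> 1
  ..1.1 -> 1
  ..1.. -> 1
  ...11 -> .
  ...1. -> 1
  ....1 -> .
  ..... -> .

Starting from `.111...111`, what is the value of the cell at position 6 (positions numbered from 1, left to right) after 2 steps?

..........
..........
position 6 holds .

.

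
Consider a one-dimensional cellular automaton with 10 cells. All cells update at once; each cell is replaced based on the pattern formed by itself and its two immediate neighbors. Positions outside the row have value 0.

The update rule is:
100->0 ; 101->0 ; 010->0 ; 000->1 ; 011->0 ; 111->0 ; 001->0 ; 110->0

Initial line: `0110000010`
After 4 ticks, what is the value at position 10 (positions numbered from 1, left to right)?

0000111000
1110000011
0000111000  (repeats tick 1; period 2)
tick 4: 1110000011
position 10 holds 1

1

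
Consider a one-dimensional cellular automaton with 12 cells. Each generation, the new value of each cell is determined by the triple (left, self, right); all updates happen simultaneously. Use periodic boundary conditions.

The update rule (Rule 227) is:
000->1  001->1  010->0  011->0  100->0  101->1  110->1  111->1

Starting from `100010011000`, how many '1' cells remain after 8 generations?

001100101011
010101010101
101010101010
010101010101  (repeats generation 2; period 2)
generation 8: 010101010101
count of 1: 6

6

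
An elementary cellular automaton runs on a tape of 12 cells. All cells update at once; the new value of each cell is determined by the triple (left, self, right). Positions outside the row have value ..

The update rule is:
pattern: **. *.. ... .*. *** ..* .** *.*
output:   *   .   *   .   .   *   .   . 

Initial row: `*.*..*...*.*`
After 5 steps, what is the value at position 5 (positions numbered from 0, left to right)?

....*..**...
****..*.*.**
...*.*.....*
***....****.
..*.***...*.
position 5 holds *

*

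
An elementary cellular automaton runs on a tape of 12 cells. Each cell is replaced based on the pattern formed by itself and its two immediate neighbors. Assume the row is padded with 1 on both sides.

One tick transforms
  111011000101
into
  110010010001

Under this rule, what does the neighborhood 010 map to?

0

At position 9 the neighborhood is 010; the next row has 0 there.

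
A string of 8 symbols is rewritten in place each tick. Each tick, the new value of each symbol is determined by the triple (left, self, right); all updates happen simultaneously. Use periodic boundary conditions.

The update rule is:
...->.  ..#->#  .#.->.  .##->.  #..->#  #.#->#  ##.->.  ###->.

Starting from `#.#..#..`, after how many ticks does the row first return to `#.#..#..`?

tick 1: .#.##.##
tick 2: #.#..#..

2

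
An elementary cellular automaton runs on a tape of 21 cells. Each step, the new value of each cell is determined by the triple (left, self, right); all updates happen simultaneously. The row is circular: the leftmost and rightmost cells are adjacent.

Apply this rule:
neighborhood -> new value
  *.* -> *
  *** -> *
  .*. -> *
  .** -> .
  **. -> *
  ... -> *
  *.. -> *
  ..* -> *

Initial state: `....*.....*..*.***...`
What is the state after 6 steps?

***************.*****
****************.****
*****************.***
******************.**
*******************.*
********************.

********************.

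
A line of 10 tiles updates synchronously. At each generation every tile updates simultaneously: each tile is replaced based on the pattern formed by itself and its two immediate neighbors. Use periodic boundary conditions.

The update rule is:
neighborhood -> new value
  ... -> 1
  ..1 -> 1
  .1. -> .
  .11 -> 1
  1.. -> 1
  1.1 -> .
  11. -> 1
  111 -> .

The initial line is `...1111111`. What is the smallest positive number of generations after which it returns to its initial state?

1111.....1
...1111111

2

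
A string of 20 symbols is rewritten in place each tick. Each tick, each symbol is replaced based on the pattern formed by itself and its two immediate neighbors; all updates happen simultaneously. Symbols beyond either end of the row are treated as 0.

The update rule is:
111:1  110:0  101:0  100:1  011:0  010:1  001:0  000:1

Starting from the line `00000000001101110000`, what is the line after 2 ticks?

11111111100000101111
01111111011110100110

01111111011110100110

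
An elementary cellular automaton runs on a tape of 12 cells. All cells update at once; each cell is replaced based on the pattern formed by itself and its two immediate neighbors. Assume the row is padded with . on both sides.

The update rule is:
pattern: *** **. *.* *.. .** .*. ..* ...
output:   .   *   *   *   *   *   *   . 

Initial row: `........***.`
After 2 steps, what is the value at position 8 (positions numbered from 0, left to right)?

.......**.**
......******
position 8 holds *

*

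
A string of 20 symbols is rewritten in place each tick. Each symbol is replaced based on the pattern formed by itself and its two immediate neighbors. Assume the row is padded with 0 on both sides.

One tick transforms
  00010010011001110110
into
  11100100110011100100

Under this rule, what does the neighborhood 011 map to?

1

At position 9 the neighborhood is 011; the next row has 1 there.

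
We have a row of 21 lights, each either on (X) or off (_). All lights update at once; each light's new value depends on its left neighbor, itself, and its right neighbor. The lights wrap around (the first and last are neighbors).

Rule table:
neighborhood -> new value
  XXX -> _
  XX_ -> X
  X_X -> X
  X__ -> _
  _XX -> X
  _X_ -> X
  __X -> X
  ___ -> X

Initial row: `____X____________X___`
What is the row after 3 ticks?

XXXXX_X_XXXXXXXXXX_X_

XXXXX_XXXXXXXXXXXX_XX
____XXX__________XXX_
XXXXX_X_XXXXXXXXXX_X_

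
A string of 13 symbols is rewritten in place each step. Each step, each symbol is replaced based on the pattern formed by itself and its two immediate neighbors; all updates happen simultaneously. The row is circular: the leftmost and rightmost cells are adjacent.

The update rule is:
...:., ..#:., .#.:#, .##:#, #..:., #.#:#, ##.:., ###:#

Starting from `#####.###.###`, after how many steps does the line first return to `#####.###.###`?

13

####.###.####
###.###.#####
##.###.######
#.###.#######
.###.########
###.########.
##.########.#
#.########.##
.########.###
########.###.
#######.###.#
######.###.##
#####.###.###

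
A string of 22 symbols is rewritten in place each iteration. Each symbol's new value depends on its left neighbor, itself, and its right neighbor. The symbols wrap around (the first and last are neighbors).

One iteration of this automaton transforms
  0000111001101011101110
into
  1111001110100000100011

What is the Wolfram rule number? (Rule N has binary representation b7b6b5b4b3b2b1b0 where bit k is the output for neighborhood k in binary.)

position 5: 111 → 0  (bit 7 = 0)
position 6: 110 → 1  (bit 6 = 1)
position 11: 101 → 0  (bit 5 = 0)
position 7: 100 → 1  (bit 4 = 1)
position 4: 011 → 0  (bit 3 = 0)
position 12: 010 → 0  (bit 2 = 0)
position 3: 001 → 1  (bit 1 = 1)
position 0: 000 → 1  (bit 0 = 1)
bits b7..b0 = 01010011 = 83

83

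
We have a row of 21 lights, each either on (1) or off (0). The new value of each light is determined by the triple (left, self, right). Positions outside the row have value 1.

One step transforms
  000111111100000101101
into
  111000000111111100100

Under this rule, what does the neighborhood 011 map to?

0

At position 3 the neighborhood is 011; the next row has 0 there.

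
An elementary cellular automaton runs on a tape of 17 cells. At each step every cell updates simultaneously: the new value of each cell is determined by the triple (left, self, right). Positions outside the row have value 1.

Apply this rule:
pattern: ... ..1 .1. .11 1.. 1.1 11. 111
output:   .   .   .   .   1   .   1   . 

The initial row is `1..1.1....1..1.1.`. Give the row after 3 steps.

..11....1....1...

step 1: 11....1....1.....
step 2: .11....1....1....
step 3: ..11....1....1...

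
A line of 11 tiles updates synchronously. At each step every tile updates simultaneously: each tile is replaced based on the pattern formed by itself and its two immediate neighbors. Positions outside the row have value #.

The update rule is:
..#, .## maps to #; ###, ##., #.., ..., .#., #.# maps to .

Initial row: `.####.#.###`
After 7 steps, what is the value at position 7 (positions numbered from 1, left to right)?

.#......#..
.......#..#
......#..##
.....#..##.
....#..##..
...#..##..#
..#..##..##
position 7 holds #

#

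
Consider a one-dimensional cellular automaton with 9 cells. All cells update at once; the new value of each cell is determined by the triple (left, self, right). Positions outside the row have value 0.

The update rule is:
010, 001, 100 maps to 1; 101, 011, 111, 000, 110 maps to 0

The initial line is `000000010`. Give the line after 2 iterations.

000001000

000000111
000001000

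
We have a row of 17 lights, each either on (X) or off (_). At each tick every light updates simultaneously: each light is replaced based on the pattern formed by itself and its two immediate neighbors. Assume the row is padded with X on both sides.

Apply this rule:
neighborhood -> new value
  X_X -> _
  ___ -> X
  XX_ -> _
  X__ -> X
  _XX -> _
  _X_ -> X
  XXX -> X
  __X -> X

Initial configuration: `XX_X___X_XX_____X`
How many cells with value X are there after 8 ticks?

X__XXXXX___XXXXX_
_XX_XXX_XXX_XXX__
_____X___X___X_XX
XXXXXXXXXXXXXX__X
XXXXXXXXXXXXX_XX_
XXXXXXXXXXXX_____
XXXXXXXXXXX_XXXXX
XXXXXXXXXX___XXXX
count of X: 14

14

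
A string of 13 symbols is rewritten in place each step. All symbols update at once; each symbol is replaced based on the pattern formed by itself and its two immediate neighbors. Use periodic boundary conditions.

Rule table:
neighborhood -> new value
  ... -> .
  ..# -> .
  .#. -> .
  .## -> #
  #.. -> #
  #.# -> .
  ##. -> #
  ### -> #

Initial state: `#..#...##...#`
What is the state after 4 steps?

step 1: ##..#..###..#
step 2: ###..#.####.#
step 3: ####...####.#
step 4: #####..####.#

#####..####.#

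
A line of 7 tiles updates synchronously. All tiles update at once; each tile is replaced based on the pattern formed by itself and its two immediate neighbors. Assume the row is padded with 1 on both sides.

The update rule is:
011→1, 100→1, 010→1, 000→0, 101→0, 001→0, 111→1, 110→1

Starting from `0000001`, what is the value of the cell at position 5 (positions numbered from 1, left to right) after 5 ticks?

1

1000001
1100001
1110001
1111001
1111101
position 5 holds 1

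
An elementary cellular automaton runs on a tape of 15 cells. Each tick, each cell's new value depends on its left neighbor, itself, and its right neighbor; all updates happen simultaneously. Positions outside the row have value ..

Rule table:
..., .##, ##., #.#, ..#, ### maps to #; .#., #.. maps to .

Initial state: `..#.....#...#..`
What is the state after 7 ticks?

##############.

tick 1: ##..####..##..#
tick 2: ##.#####.###.#.
tick 3: #############..
tick 4: #############.#
tick 5: ##############.
tick 6: ##############.  (fixed point — unchanged through tick 7)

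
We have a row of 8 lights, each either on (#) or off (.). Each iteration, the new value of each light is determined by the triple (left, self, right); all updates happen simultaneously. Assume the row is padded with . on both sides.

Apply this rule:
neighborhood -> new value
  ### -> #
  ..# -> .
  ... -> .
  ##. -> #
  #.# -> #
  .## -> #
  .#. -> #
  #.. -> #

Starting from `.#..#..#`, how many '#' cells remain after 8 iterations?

iteration 1: .##.##.#
iteration 2: .#######
iteration 3: .#######  (fixed point — unchanged through iteration 8)
count of #: 7

7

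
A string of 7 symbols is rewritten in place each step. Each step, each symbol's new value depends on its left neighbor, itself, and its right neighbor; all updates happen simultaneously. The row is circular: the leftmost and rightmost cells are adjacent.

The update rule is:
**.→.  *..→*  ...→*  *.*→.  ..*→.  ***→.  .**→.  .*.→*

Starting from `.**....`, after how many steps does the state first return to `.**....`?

14

step 1: ...****
step 2: **.....
step 3: ..****.
step 4: *.....*
step 5: .****..
step 6: .....**
step 7: ****...
step 8: ....**.
step 9: ***...*
step 10: ...**..
step 11: **...**
step 12: ..**...
step 13: *...***
step 14: .**....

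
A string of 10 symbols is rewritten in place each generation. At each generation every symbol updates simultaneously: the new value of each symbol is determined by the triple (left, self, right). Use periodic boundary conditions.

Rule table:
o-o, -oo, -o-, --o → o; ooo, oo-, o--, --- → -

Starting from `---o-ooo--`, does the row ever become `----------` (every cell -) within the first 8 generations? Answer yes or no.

no

generation 1: --oooo----
generation 2: -oo-------
generation 3: oo--------
generation 4: o--------o
generation 5: --------oo
generation 6: -------oo-
generation 7: ------oo--
generation 8: -----oo---
generation 8 is -----oo---, still not uniform -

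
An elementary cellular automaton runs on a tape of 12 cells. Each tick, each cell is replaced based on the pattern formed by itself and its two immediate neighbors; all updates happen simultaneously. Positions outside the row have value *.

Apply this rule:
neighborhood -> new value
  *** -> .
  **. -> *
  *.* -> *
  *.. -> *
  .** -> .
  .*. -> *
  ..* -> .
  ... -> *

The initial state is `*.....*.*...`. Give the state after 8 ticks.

*...***...**

tick 1: *****.*****.
tick 2: ....**....**
tick 3: ***..****...
tick 4: ..**....***.
tick 5: *..****...**
tick 6: **....***...
tick 7: .****...***.
tick 8: *...***...**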